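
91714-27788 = 63926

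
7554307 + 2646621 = 10200928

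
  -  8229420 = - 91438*90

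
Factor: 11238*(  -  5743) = - 2^1*3^1 *1873^1*5743^1 = - 64539834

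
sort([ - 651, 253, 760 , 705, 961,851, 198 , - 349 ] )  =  [ - 651, - 349, 198, 253, 705,760,851, 961 ]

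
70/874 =35/437 = 0.08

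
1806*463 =836178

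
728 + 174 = 902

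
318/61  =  318/61 = 5.21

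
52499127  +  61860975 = 114360102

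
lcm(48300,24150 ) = 48300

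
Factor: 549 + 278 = 827^1 = 827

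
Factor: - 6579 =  - 3^2 *17^1*43^1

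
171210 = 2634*65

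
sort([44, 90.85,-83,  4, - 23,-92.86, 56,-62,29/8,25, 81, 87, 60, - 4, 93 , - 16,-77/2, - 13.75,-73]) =[-92.86, - 83, - 73, - 62 , -77/2,-23 ,-16, - 13.75, - 4 , 29/8, 4,  25, 44,56,60, 81, 87, 90.85, 93] 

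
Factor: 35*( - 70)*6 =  - 14700 = -  2^2*3^1*5^2*7^2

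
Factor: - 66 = - 2^1*3^1 * 11^1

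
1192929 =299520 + 893409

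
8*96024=768192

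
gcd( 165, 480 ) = 15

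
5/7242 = 5/7242 = 0.00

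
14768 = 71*208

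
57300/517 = 110 + 430/517 = 110.83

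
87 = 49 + 38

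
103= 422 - 319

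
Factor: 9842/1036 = 19/2 = 2^(-1)*19^1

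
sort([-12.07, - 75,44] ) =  [ - 75,-12.07, 44]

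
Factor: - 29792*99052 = -2950957184=- 2^7*7^2 * 19^1*24763^1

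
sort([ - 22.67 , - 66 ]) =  [-66, - 22.67]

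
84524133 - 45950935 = 38573198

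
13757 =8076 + 5681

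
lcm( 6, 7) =42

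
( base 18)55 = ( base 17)5A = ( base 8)137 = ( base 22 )47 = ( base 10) 95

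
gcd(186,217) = 31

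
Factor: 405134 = 2^1*202567^1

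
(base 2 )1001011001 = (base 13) 373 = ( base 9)737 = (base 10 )601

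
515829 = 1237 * 417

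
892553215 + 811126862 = 1703680077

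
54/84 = 9/14 = 0.64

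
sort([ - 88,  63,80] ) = [ - 88, 63, 80 ] 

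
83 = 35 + 48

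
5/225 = 1/45 =0.02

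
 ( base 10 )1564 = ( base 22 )352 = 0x61C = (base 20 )3i4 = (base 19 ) 466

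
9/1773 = 1/197=0.01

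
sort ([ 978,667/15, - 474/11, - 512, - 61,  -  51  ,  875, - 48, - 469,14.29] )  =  [  -  512, - 469, - 61,  -  51,  -  48, - 474/11, 14.29,667/15,875, 978]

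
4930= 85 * 58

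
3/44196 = 1/14732=0.00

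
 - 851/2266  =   - 1+1415/2266 = - 0.38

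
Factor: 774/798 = 3^1*7^( - 1)* 19^(  -  1)*43^1 = 129/133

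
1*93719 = 93719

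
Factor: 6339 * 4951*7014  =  220130104446= 2^1 * 3^2 *7^1*167^1 *2113^1*4951^1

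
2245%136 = 69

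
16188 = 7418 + 8770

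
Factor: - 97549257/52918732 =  - 2^( - 2 )*3^1*13^1*37^ ( - 1 )*149^1  *  16787^1 * 357559^( - 1 ) 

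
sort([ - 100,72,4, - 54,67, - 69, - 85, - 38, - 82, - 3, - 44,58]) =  [ - 100,-85, - 82, - 69,- 54 , - 44, - 38, - 3,4,58, 67,72] 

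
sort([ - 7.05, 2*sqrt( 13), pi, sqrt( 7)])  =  [-7.05,sqrt( 7),  pi,2*sqrt(13)] 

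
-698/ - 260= 2  +  89/130 = 2.68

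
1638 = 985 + 653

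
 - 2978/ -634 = 1489/317= 4.70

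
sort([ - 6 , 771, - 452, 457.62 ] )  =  [-452, - 6, 457.62, 771 ]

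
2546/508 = 1273/254 = 5.01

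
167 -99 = 68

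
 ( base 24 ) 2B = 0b111011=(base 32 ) 1R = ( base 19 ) 32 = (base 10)59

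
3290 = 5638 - 2348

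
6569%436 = 29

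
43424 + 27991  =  71415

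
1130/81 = 13 + 77/81 = 13.95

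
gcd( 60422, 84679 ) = 1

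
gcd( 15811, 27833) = 1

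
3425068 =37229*92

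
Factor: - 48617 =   -  61^1*797^1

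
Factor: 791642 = 2^1*29^1*13649^1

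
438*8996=3940248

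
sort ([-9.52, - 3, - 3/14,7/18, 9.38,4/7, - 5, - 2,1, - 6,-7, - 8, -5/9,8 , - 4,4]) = [ - 9.52,- 8,- 7,-6,-5,-4, - 3,-2,  -  5/9, - 3/14,7/18,4/7,1, 4,8,9.38]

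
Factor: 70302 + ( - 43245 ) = 3^1*29^1*311^1 =27057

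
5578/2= 2789 = 2789.00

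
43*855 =36765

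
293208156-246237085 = 46971071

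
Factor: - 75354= - 2^1*3^1*19^1* 661^1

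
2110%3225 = 2110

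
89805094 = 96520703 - 6715609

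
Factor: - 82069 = -13^1* 59^1*107^1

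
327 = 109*3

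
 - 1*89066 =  - 89066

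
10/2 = 5 = 5.00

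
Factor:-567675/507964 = -675/604 = - 2^(  -  2 )*3^3*5^2*151^( - 1 ) 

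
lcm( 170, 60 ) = 1020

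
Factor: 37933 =7^1*5419^1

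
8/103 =8/103= 0.08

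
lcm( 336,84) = 336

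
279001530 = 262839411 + 16162119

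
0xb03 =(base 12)176b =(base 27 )3nb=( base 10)2819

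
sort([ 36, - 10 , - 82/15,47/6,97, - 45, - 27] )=[-45, - 27,-10, - 82/15,47/6,36,97]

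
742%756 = 742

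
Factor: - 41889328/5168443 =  - 2^4*7^( - 1)*13^1*37^1*5443^1*738349^( - 1) 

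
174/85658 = 87/42829  =  0.00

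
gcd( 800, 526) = 2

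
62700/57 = 1100  =  1100.00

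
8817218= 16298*541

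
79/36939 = 79/36939 = 0.00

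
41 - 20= 21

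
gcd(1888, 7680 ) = 32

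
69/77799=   23/25933 = 0.00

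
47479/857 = 55 + 344/857 =55.40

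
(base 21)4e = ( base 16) 62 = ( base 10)98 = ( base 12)82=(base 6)242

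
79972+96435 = 176407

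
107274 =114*941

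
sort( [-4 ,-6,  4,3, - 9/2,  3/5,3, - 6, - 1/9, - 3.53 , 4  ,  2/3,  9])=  [ - 6,-6,-9/2, - 4, - 3.53,-1/9,3/5,2/3, 3, 3,4, 4,9] 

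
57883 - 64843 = -6960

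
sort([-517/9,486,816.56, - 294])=[-294,-517/9, 486, 816.56 ]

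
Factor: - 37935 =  - 3^3*5^1*281^1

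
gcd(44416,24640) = 64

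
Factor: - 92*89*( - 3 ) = 2^2*3^1*23^1*89^1 = 24564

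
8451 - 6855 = 1596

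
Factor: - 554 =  - 2^1 * 277^1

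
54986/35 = 54986/35 = 1571.03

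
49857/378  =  131 + 113/126 = 131.90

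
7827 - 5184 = 2643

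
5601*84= 470484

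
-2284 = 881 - 3165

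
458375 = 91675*5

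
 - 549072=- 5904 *93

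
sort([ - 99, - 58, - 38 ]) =[ - 99, - 58, - 38 ]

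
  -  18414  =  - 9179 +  -9235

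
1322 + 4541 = 5863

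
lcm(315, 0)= 0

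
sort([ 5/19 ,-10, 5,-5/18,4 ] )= [ - 10,  -  5/18 , 5/19, 4, 5]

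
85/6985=17/1397=0.01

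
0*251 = 0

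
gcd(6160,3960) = 440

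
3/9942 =1/3314= 0.00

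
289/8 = 36+1/8 = 36.12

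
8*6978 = 55824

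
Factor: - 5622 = -2^1 * 3^1*937^1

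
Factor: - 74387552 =  -  2^5*29^1*71^1*1129^1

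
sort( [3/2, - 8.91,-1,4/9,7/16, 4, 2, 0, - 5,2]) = [ - 8.91,-5,-1,0,7/16,4/9,3/2, 2, 2 , 4]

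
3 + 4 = 7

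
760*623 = 473480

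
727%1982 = 727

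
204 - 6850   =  -6646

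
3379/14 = 3379/14 = 241.36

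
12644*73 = 923012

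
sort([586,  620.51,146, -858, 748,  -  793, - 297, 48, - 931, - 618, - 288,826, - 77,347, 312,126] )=[-931, - 858, - 793,  -  618, - 297, - 288, - 77,48,126, 146, 312 , 347, 586, 620.51,748,826] 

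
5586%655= 346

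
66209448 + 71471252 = 137680700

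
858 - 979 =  - 121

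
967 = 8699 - 7732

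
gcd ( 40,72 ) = 8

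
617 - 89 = 528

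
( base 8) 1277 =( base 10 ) 703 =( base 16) 2bf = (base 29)O7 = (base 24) 157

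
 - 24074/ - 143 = 168 +50/143 = 168.35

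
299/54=5 + 29/54 = 5.54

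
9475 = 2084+7391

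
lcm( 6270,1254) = 6270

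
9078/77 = 9078/77 = 117.90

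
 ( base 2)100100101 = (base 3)101212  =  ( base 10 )293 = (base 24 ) C5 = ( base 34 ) 8L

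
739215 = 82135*9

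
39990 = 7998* 5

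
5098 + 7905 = 13003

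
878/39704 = 439/19852=0.02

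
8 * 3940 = 31520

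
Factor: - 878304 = -2^5*3^1*7^1*1307^1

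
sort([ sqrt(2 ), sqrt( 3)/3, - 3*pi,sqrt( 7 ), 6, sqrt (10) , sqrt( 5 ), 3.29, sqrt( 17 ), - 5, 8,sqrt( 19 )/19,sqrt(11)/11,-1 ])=[-3 *pi, -5,-1, sqrt ( 19) /19, sqrt(11)/11, sqrt( 3)/3, sqrt( 2 ) , sqrt (5 ),  sqrt(7),sqrt( 10), 3.29, sqrt ( 17), 6, 8]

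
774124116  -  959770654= - 185646538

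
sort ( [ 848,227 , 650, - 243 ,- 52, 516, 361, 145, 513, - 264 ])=[ - 264, - 243, - 52, 145,227,  361, 513, 516, 650, 848]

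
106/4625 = 106/4625 = 0.02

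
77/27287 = 77/27287= 0.00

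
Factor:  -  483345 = -3^2 * 5^1*23^1 *467^1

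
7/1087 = 7/1087 = 0.01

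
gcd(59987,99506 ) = 1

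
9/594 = 1/66 = 0.02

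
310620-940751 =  - 630131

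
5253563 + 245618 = 5499181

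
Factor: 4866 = 2^1 * 3^1*811^1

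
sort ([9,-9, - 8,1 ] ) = [- 9,  -  8,1 , 9 ]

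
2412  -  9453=-7041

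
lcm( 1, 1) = 1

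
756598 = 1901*398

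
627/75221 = 33/3959= 0.01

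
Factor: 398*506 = 201388 = 2^2*11^1*23^1*199^1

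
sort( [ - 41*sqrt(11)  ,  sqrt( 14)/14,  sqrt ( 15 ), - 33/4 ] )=[ - 41*sqrt( 11 ),-33/4, sqrt( 14 ) /14,sqrt(15 )] 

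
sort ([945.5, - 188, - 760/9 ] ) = [ - 188, - 760/9, 945.5]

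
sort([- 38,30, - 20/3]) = [ - 38, - 20/3, 30 ]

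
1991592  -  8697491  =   - 6705899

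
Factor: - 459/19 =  - 3^3*17^1*19^( -1) 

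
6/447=2/149  =  0.01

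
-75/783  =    -  25/261 = - 0.10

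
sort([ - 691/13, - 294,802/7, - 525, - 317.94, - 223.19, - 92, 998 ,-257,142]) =[ - 525, - 317.94, - 294, - 257, - 223.19 ,- 92,-691/13,802/7 , 142,998]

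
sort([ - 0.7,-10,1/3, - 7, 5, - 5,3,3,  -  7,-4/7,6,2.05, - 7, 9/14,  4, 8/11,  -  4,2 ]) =[ - 10, -7, - 7 , - 7, - 5 , - 4,-0.7, - 4/7,  1/3, 9/14,8/11,2,2.05, 3,3,4, 5,6 ] 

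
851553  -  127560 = 723993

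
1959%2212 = 1959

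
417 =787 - 370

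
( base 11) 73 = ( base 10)80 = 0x50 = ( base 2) 1010000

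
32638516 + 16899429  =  49537945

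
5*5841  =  29205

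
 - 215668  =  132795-348463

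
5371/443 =5371/443= 12.12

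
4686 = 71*66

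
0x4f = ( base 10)79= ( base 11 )72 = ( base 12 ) 67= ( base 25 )34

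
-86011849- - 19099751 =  - 66912098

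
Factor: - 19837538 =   -  2^1*7^1*17^2*4903^1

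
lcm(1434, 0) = 0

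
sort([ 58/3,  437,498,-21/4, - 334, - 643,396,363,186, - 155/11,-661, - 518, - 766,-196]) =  [ - 766, - 661, - 643, - 518,-334, - 196,-155/11, - 21/4,58/3,  186,363,396,437,498 ]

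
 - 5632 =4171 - 9803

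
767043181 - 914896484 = -147853303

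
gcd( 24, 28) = 4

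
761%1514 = 761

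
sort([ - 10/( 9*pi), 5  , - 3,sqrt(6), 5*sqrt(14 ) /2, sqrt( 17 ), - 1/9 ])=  [ - 3,  -  10/(9*pi), - 1/9,sqrt( 6), sqrt(17 ),5,5*sqrt (14 ) /2 ]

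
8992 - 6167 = 2825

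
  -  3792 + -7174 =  -10966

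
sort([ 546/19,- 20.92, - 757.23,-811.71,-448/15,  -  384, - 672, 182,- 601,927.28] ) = [  -  811.71, - 757.23, - 672, - 601, - 384, - 448/15,-20.92,  546/19, 182,  927.28]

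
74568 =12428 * 6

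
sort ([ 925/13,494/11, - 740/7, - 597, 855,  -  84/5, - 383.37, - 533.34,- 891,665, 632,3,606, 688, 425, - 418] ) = [ - 891,-597, - 533.34, - 418, -383.37,-740/7, - 84/5, 3, 494/11,925/13,425, 606, 632 , 665,688,855]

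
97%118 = 97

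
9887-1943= 7944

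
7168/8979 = 7168/8979 = 0.80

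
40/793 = 40/793 = 0.05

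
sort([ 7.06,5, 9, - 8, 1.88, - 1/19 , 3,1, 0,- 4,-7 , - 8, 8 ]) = [  -  8, - 8, - 7, - 4, - 1/19,0, 1, 1.88,  3, 5, 7.06,8,9 ]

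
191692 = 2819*68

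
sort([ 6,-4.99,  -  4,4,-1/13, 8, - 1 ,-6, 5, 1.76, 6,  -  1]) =[-6,  -  4.99 , - 4,-1, - 1, - 1/13 , 1.76,4  ,  5, 6,6,  8 ]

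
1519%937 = 582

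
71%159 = 71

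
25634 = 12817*2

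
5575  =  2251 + 3324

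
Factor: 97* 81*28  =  2^2*3^4*7^1*97^1= 219996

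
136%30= 16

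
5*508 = 2540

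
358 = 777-419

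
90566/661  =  90566/661   =  137.01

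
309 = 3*103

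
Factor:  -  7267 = - 13^2*43^1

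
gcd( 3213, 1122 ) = 51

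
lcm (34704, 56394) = 451152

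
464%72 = 32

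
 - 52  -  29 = - 81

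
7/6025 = 7/6025 = 0.00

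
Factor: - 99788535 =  - 3^2*5^1 * 7^1*11^1*31^1*929^1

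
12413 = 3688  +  8725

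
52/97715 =52/97715  =  0.00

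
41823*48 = 2007504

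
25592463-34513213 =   -  8920750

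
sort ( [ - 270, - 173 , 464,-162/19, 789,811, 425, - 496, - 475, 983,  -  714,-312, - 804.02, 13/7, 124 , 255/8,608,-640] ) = [ - 804.02,-714, - 640, - 496, - 475, - 312, - 270, - 173,-162/19, 13/7,255/8 , 124,425, 464,608, 789,811, 983 ]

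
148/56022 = 74/28011 = 0.00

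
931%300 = 31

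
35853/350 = 35853/350=102.44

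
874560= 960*911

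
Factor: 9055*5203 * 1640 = 2^3*5^2 * 11^2*41^1*43^1*1811^1=77265590600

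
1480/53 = 1480/53 = 27.92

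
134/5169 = 134/5169 = 0.03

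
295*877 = 258715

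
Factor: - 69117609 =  - 3^1*11^1*2094473^1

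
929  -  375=554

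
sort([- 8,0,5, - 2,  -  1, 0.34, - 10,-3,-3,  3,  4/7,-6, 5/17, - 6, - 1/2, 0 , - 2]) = [  -  10, -8, -6, - 6, - 3, - 3, - 2, - 2, -1,-1/2,0,0,5/17, 0.34,4/7,  3,  5]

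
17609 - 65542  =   - 47933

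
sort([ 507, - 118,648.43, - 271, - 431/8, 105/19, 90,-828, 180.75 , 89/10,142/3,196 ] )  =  [  -  828, - 271,-118, - 431/8,105/19,89/10,142/3,90,180.75,196 , 507  ,  648.43]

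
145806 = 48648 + 97158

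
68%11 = 2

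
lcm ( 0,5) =0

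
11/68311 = 11/68311= 0.00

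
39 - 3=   36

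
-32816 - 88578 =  -121394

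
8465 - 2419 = 6046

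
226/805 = 226/805 = 0.28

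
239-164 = 75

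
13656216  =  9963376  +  3692840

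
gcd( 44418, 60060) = 66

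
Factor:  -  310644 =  - 2^2*3^2 * 8629^1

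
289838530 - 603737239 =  - 313898709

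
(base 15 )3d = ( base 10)58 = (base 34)1o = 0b111010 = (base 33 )1P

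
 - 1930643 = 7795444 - 9726087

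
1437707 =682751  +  754956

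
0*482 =0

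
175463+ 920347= 1095810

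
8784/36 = 244=244.00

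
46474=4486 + 41988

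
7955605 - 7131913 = 823692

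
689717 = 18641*37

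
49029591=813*60307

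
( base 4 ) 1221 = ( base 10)105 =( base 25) 45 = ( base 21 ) 50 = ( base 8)151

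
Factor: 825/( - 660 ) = -5/4= -2^( - 2)*5^1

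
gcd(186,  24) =6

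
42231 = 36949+5282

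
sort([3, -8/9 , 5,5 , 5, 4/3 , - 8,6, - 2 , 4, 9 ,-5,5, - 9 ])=[ - 9, - 8, - 5, - 2,  -  8/9,4/3, 3, 4, 5, 5, 5, 5, 6, 9]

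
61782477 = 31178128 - - 30604349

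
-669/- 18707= 669/18707 = 0.04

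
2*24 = 48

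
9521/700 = 13 + 421/700=13.60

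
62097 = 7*8871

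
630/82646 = 315/41323 = 0.01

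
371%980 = 371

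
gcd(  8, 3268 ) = 4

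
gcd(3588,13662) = 138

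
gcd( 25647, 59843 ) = 8549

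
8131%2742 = 2647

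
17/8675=17/8675 =0.00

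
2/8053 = 2/8053 = 0.00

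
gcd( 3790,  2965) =5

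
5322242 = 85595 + 5236647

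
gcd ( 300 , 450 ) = 150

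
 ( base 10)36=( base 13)2a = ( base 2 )100100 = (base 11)33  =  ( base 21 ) 1F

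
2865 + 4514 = 7379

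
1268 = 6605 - 5337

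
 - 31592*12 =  - 379104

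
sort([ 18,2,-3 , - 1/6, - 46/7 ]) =[-46/7, - 3,- 1/6,2 , 18] 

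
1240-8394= - 7154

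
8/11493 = 8/11493 = 0.00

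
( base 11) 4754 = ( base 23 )bhk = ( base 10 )6230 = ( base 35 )530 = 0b1100001010110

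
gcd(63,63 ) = 63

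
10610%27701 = 10610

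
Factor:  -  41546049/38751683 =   -  3^1*41^( - 1)*137^( - 1 )*1153^1*6899^( - 1 )* 12011^1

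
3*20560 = 61680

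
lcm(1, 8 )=8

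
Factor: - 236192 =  - 2^5*11^2*61^1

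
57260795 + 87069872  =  144330667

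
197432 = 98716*2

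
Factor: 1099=7^1*157^1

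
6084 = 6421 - 337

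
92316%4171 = 554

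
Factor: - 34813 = - 31^1*1123^1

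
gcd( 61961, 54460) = 1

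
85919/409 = 85919/409 = 210.07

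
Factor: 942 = 2^1*3^1 * 157^1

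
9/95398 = 9/95398 = 0.00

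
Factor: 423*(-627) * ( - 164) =2^2*3^3*11^1*19^1 * 41^1*47^1 = 43496244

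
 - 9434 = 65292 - 74726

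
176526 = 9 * 19614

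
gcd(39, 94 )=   1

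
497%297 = 200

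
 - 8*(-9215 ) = 73720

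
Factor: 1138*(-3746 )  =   - 4262948 =- 2^2*569^1*1873^1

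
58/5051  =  58/5051 = 0.01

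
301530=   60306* 5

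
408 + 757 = 1165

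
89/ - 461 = - 1  +  372/461 = - 0.19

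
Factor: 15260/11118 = 70/51=2^1*3^(  -  1 )*5^1*7^1*17^( - 1)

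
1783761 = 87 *20503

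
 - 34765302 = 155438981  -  190204283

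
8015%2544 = 383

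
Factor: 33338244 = 2^2*3^1 * 43^1*64609^1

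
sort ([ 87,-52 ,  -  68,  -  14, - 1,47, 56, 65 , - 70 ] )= [ - 70,-68, - 52 ,- 14,-1, 47,  56, 65, 87 ] 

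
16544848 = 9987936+6556912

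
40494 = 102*397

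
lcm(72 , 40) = 360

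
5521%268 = 161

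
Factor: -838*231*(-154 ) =2^2*3^1*7^2*11^2*419^1 = 29811012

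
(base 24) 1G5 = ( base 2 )1111000101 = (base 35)RK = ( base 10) 965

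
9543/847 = 9543/847 = 11.27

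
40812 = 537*76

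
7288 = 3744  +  3544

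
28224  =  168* 168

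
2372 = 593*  4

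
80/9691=80/9691 = 0.01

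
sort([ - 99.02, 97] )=[-99.02, 97]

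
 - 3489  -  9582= - 13071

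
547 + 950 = 1497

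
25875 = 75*345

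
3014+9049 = 12063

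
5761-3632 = 2129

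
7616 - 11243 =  - 3627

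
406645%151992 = 102661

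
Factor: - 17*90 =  - 1530 = - 2^1  *  3^2*5^1*17^1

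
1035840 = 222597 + 813243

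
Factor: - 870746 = -2^1*163^1*2671^1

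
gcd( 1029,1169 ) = 7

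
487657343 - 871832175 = - 384174832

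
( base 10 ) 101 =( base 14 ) 73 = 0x65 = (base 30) 3B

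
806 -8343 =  - 7537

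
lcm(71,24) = 1704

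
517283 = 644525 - 127242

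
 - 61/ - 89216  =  61/89216= 0.00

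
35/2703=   35/2703 = 0.01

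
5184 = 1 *5184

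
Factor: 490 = 2^1*5^1*7^2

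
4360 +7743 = 12103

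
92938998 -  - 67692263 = 160631261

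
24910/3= 24910/3 = 8303.33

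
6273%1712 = 1137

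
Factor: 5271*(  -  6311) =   -  3^1 * 7^1*251^1*6311^1 = - 33265281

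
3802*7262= 27610124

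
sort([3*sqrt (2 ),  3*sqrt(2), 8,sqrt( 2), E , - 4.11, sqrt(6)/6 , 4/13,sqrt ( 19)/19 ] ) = [ - 4.11,sqrt( 19)/19 , 4/13,sqrt (6 )/6 , sqrt(2 ) , E, 3*sqrt(2 ) , 3*sqrt( 2), 8 ] 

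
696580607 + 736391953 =1432972560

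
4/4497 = 4/4497 = 0.00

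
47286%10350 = 5886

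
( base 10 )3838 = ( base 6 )25434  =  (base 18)BF4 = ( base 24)6FM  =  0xEFE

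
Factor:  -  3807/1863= - 23^ ( - 1)*47^1 = - 47/23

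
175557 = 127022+48535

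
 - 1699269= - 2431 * 699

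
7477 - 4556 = 2921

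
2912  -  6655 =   -  3743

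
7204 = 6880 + 324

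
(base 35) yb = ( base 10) 1201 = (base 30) 1a1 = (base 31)17n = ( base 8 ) 2261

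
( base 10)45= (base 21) 23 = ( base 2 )101101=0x2d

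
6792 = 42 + 6750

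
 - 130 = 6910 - 7040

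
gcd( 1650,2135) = 5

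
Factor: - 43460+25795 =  - 17665= -5^1*3533^1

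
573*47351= 27132123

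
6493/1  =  6493= 6493.00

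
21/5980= 21/5980 = 0.00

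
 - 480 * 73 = - 35040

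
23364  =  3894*6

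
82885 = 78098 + 4787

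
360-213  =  147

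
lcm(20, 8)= 40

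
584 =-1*(  -  584)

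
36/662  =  18/331 = 0.05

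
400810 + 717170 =1117980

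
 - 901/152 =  - 6 + 11/152=   - 5.93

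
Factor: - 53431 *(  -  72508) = 3874174948 = 2^2 * 7^1*17^1*449^1 * 18127^1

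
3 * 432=1296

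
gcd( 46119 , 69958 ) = 1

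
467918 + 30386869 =30854787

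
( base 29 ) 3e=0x65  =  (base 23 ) 49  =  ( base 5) 401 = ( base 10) 101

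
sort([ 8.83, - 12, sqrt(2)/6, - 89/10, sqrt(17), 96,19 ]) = [ - 12, - 89/10  ,  sqrt ( 2 )/6, sqrt(17 ),8.83,19, 96 ] 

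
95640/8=11955 = 11955.00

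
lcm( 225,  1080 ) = 5400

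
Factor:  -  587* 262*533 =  - 2^1*13^1*41^1*131^1*587^1 = -  81972202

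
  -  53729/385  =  -140 + 171/385  =  -139.56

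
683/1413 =683/1413  =  0.48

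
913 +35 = 948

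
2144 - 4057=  - 1913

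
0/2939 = 0= 0.00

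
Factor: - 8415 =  - 3^2*5^1*11^1 * 17^1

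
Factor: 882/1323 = 2/3 = 2^1*3^ ( - 1) 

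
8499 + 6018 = 14517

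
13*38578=501514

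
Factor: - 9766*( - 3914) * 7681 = 2^2*19^2*103^1*257^1*7681^1  =  293599496444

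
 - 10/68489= - 10/68489 = -0.00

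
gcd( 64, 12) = 4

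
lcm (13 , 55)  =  715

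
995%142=1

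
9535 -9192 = 343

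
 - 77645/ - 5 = 15529+0/1 = 15529.00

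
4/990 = 2/495 = 0.00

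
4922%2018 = 886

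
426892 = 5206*82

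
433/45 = 433/45 = 9.62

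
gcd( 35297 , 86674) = 1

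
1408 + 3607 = 5015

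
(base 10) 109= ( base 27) 41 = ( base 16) 6d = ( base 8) 155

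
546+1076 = 1622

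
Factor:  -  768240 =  - 2^4* 3^2*5^1*11^1*97^1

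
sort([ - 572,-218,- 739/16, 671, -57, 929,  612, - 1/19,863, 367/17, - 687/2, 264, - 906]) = [ - 906, - 572, - 687/2, - 218, - 57 , - 739/16, -1/19,367/17,264, 612, 671 , 863, 929 ] 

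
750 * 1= 750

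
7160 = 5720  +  1440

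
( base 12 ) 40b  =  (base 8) 1113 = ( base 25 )NC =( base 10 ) 587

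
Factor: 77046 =2^1*3^1*12841^1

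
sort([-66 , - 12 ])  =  [-66, - 12 ] 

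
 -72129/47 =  - 1535 + 16/47 = -1534.66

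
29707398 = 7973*3726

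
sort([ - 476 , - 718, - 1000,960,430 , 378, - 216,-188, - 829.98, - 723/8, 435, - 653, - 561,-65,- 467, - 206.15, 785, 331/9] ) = [ - 1000, - 829.98, - 718, - 653, - 561 , - 476, - 467,-216, -206.15,-188, - 723/8, - 65,331/9,  378, 430, 435, 785, 960] 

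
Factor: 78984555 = 3^1*5^1* 13^1*405049^1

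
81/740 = 81/740 = 0.11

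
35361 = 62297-26936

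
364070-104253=259817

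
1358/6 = 226  +  1/3=226.33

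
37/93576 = 37/93576  =  0.00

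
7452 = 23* 324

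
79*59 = 4661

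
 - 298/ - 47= 298/47=6.34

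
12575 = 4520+8055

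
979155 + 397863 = 1377018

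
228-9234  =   - 9006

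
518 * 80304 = 41597472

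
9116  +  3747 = 12863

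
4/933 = 4/933 = 0.00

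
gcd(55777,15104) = 1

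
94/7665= 94/7665  =  0.01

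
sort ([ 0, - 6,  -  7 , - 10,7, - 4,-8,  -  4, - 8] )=[ - 10, - 8, - 8 , - 7, - 6, - 4, - 4, 0,7 ] 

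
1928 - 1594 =334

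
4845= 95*51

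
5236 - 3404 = 1832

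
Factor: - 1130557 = -19^1*157^1*379^1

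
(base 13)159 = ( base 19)cf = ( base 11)201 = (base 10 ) 243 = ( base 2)11110011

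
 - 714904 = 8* ( - 89363 )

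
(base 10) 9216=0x2400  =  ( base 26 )dgc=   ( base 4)2100000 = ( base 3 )110122100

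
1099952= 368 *2989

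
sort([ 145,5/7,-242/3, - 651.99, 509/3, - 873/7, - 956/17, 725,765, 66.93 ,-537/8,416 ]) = [  -  651.99, - 873/7, - 242/3, - 537/8, - 956/17,5/7, 66.93, 145, 509/3,416 , 725,765]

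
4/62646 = 2/31323  =  0.00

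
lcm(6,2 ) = 6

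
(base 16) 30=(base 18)2C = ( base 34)1E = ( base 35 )1d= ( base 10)48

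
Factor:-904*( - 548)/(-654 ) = -247696/327  =  - 2^4*3^ ( - 1 )*109^( - 1)*113^1*137^1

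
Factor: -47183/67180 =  - 2^(-2 )*5^( - 1 )*29^1*1627^1 * 3359^( - 1)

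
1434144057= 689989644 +744154413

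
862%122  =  8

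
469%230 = 9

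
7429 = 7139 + 290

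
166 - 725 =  -559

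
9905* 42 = 416010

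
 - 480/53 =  - 480/53 =- 9.06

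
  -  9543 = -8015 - 1528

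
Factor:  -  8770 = - 2^1*5^1*877^1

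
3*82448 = 247344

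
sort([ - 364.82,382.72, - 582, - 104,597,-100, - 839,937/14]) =[ -839, - 582, - 364.82, - 104, - 100,937/14, 382.72,597]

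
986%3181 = 986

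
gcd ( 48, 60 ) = 12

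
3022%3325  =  3022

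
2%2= 0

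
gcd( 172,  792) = 4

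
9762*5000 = 48810000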